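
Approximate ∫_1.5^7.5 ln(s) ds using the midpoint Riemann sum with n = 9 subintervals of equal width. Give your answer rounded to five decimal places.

8.51332

Δs = (7.5 − 1.5)/9 = 2/3.
Midpoints: 11/6, 2.5, 19/6, 23/6, 4.5, 31/6, 35/6, 6.5, 43/6.
f(11/6) ≈ 0.60614, f(2.5) ≈ 0.91629, f(19/6) ≈ 1.15268, f(23/6) ≈ 1.34373, f(4.5) ≈ 1.50408, f(31/6) ≈ 1.64223, f(35/6) ≈ 1.76359, f(6.5) ≈ 1.87180, f(43/6) ≈ 1.96944.
Sum = Δs · [f(11/6) + f(2.5) + f(19/6) + ...].
Sum ≈ 8.51332.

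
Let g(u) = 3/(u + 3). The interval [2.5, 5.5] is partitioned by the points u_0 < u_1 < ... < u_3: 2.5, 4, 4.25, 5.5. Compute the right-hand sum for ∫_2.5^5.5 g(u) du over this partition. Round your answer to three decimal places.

Subinterval widths: 1.5, 0.25, 1.25.
Right endpoints: 4, 4.25, 5.5.
g(4) = 3/7, g(4.25) = 12/29, g(5.5) = 6/17.
Sum = Σ Δu_i · g(u_i).
Sum ≈ 1.187.

1.187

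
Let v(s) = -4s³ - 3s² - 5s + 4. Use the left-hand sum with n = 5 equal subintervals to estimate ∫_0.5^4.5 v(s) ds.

Δs = (4.5 − 0.5)/5 = 0.8.
Left endpoints: 0.5, 1.3, 2.1, 2.9, 3.7.
v(0.5) = 0.25, v(1.3) = -16.358, v(2.1) = -56.774, v(2.9) = -133.286, v(3.7) = -258.182.
Sum = Δs · [v(0.5) + v(1.3) + v(2.1) + v(2.9) + v(3.7)].
Sum = -371.48.

-371.48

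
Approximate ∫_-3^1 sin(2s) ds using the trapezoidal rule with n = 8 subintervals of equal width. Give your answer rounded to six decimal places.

0.629833

Δs = (1 − (-3))/8 = 0.5.
f(-3) ≈ 0.279415, f(-2.5) ≈ 0.958924, f(-2) ≈ 0.756802, f(-1.5) ≈ -0.141120, f(-1) ≈ -0.909297, f(-0.5) ≈ -0.841471, f(0) ≈ 0.000000, f(0.5) ≈ 0.841471, f(1) ≈ 0.909297.
T_8 = (Δs/2)·[f(s_0) + 2f(s_1) + ... + 2f(s_{7}) + f(s_8)].
Sum ≈ 0.629833.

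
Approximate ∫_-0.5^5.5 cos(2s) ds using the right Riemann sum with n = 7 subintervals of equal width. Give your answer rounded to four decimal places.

Δs = (5.5 − (-0.5))/7 = 6/7.
Right endpoints: 5/14, 17/14, 29/14, 41/14, 53/14, 65/14, 5.5.
f(5/14) ≈ 0.7556, f(17/14) ≈ -0.7564, f(29/14) ≈ -0.5392, f(41/14) ≈ 0.9106, f(53/14) ≈ 0.2788, f(65/14) ≈ -0.9903, f(5.5) ≈ 0.0044.
Sum = Δs · [f(5/14) + f(17/14) + f(29/14) + ...].
Sum ≈ -0.2885.

-0.2885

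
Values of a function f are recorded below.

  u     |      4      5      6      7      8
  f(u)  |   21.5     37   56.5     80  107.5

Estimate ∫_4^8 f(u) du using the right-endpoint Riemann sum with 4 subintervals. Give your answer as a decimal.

281

Δu = 1.
Sum = 1·[37 + 56.5 + 80 + 107.5] = 281.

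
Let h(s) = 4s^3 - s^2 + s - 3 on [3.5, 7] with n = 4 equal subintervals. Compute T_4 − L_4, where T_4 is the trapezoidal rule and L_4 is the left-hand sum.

T_4 = 2186.4609375.
L_4 = 1675.7890625.
T_4 − L_4 = 510.671875.

510.671875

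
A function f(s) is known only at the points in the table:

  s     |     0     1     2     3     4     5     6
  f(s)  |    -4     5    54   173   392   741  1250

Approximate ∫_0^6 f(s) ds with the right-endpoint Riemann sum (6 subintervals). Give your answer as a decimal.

Δs = 1.
Sum = 1·[5 + 54 + 173 + 392 + 741 + 1250] = 2615.

2615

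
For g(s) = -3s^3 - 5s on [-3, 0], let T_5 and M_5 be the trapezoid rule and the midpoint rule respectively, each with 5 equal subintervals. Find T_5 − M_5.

T_5 = 85.68.
M_5 = 82.035.
T_5 − M_5 = 3.645.

3.645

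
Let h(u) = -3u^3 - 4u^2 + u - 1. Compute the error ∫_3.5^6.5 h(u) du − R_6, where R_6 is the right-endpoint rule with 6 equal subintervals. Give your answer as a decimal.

Exact integral: ∫_3.5^6.5 h(u) du = -1523.25.
R_6 = -1732.4375.
Error = -1523.25 − (-1732.4375) = 209.1875.

209.1875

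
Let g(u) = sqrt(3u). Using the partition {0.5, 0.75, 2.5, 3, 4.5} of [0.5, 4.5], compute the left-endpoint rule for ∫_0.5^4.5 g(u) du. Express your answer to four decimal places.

Subinterval widths: 0.25, 1.75, 0.5, 1.5.
Left endpoints: 0.5, 0.75, 2.5, 3.
g(0.5) ≈ 1.2247, g(0.75) ≈ 1.5000, g(2.5) ≈ 2.7386, g(3) ≈ 3.0000.
Sum = Σ Δu_i · g(u_i).
Sum ≈ 8.8005.

8.8005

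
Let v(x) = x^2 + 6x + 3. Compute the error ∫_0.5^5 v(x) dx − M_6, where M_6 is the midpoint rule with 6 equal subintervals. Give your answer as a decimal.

0.2109375

Exact integral: ∫_0.5^5 v(x) dx = 129.375.
M_6 = 129.1640625.
Error = 129.375 − 129.1640625 = 0.2109375.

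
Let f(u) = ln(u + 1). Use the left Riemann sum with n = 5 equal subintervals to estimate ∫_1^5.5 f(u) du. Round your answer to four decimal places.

5.7269

Δu = (5.5 − 1)/5 = 0.9.
Left endpoints: 1, 1.9, 2.8, 3.7, 4.6.
f(1) ≈ 0.6931, f(1.9) ≈ 1.0647, f(2.8) ≈ 1.3350, f(3.7) ≈ 1.5476, f(4.6) ≈ 1.7228.
Sum = Δu · [f(1) + f(1.9) + f(2.8) + f(3.7) + f(4.6)].
Sum ≈ 5.7269.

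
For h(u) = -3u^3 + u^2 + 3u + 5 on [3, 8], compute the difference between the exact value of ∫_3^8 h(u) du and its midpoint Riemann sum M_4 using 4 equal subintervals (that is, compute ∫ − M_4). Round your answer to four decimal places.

Exact integral: ∫_3^8 h(u) du ≈ -2742.083333.
M_4 = -2710.5078125.
Error ≈ -2742.083333 − (-2710.5078125) ≈ -31.5755.

-31.5755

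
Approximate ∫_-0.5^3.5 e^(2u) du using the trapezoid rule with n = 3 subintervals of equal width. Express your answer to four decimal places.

Δu = (3.5 − (-0.5))/3 = 4/3.
f(-0.5) ≈ 0.3679, f(5/6) ≈ 5.2945, f(13/6) ≈ 76.1979, f(3.5) ≈ 1096.6332.
T_3 = (Δu/2)·[f(u_0) + 2f(u_1) + 2f(u_2) + f(u_3)].
Sum ≈ 839.9905.

839.9905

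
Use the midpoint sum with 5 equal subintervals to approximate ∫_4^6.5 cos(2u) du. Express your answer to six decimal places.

Δu = (6.5 − 4)/5 = 0.5.
Midpoints: 4.25, 4.75, 5.25, 5.75, 6.25.
f(4.25) ≈ -0.602012, f(4.75) ≈ -0.997172, f(5.25) ≈ -0.475537, f(5.75) ≈ 0.483305, f(6.25) ≈ 0.997798.
Sum = Δu · [f(4.25) + f(4.75) + f(5.25) + f(5.75) + f(6.25)].
Sum ≈ -0.296809.

-0.296809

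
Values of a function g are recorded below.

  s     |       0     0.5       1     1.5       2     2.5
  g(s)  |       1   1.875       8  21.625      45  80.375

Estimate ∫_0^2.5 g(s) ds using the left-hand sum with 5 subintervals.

38.75

Δs = 0.5.
Sum = 0.5·[1 + 1.875 + 8 + 21.625 + 45] = 38.75.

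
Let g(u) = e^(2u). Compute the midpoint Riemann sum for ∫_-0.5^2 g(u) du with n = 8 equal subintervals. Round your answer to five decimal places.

26.67879

Δu = (2 − (-0.5))/8 = 0.3125.
Midpoints: -0.34375, -0.03125, 0.28125, 0.59375, 0.90625, 1.21875, 1.53125, 1.84375.
g(-0.34375) ≈ 0.50283, g(-0.03125) ≈ 0.93941, g(0.28125) ≈ 1.75505, g(0.59375) ≈ 3.27887, g(0.90625) ≈ 6.12574, g(1.21875) ≈ 11.44439, g(1.53125) ≈ 21.38094, g(1.84375) ≈ 39.94486.
Sum = Δu · [g(-0.34375) + g(-0.03125) + g(0.28125) + ...].
Sum ≈ 26.67879.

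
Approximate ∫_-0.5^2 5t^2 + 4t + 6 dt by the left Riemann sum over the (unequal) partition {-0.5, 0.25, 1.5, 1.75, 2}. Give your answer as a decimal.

25.96875

Subinterval widths: 0.75, 1.25, 0.25, 0.25.
Left endpoints: -0.5, 0.25, 1.5, 1.75.
f(-0.5) = 5.25, f(0.25) = 7.3125, f(1.5) = 23.25, f(1.75) = 28.3125.
Sum = Σ Δt_i · f(t_i).
Sum = 25.96875.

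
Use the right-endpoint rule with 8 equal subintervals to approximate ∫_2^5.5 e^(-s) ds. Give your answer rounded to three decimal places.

Δs = (5.5 − 2)/8 = 0.4375.
Right endpoints: 2.4375, 2.875, 3.3125, 3.75, 4.1875, 4.625, 5.0625, 5.5.
f(2.4375) ≈ 0.087, f(2.875) ≈ 0.056, f(3.3125) ≈ 0.036, f(3.75) ≈ 0.024, f(4.1875) ≈ 0.015, f(4.625) ≈ 0.010, f(5.0625) ≈ 0.006, f(5.5) ≈ 0.004.
Sum = Δs · [f(2.4375) + f(2.875) + f(3.3125) + ...].
Sum ≈ 0.105.

0.105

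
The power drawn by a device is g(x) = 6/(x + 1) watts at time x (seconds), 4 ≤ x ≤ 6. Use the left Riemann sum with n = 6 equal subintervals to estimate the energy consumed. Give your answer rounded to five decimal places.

Δx = (6 − 4)/6 = 1/3.
Left endpoints: 4, 13/3, 14/3, 5, 16/3, 17/3.
g(4) = 1.2, g(13/3) = 1.125, g(14/3) = 18/17, g(5) = 1, g(16/3) = 18/19, g(17/3) = 0.9.
Sum = Δx · [g(4) + g(13/3) + g(14/3) + ...].
Sum ≈ 2.07706.

2.07706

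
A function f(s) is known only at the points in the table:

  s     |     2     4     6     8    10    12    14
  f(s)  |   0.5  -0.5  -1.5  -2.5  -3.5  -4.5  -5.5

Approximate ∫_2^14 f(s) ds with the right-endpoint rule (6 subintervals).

-36

Δs = 2.
Sum = 2·[(-0.5) + (-1.5) + (-2.5) + (-3.5) + (-4.5) + (-5.5)] = -36.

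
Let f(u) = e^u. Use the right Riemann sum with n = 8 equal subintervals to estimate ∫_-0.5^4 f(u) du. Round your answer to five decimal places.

Δu = (4 − (-0.5))/8 = 0.5625.
Right endpoints: 0.0625, 0.625, 1.1875, 1.75, 2.3125, 2.875, 3.4375, 4.
f(0.0625) ≈ 1.06449, f(0.625) ≈ 1.86825, f(1.1875) ≈ 3.27887, f(1.75) ≈ 5.75460, f(2.3125) ≈ 10.09964, f(2.875) ≈ 17.72542, f(3.4375) ≈ 31.10909, f(4) ≈ 54.59815.
Sum = Δu · [f(0.0625) + f(0.625) + f(1.1875) + ...].
Sum ≈ 70.59292.

70.59292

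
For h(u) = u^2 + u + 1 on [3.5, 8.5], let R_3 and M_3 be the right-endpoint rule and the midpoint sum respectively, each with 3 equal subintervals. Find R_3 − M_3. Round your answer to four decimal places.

R_3 ≈ 281.898148.
M_3 ≈ 224.259259.
R_3 − M_3 ≈ 57.6389.

57.6389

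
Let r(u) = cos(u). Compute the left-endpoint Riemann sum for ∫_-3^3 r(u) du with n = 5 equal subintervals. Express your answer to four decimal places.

Δu = (3 − (-3))/5 = 1.2.
Left endpoints: -3, -1.8, -0.6, 0.6, 1.8.
r(-3) ≈ -0.9900, r(-1.8) ≈ -0.2272, r(-0.6) ≈ 0.8253, r(0.6) ≈ 0.8253, r(1.8) ≈ -0.2272.
Sum = Δu · [r(-3) + r(-1.8) + r(-0.6) + r(0.6) + r(1.8)].
Sum ≈ 0.2475.

0.2475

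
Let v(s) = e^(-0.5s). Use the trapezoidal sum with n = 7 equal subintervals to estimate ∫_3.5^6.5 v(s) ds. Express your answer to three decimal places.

0.271

Δs = (6.5 − 3.5)/7 = 3/7.
v(3.5) ≈ 0.174, v(55/14) ≈ 0.140, v(61/14) ≈ 0.113, v(67/14) ≈ 0.091, v(73/14) ≈ 0.074, v(79/14) ≈ 0.060, v(85/14) ≈ 0.048, v(6.5) ≈ 0.039.
T_7 = (Δs/2)·[v(s_0) + 2v(s_1) + ... + 2v(s_{6}) + v(s_7)].
Sum ≈ 0.271.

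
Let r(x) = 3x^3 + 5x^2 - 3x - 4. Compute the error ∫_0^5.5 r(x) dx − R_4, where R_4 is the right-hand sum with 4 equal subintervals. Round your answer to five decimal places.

Exact integral: ∫_0^5.5 r(x) dx ≈ 896.2135417.
R_4 ≈ 1383.5615234.
Error ≈ 896.2135417 − 1383.5615234 ≈ -487.34798.

-487.34798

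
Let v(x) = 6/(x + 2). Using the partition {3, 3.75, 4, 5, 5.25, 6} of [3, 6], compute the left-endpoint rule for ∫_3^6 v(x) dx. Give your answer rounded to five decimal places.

Subinterval widths: 0.75, 0.25, 1, 0.25, 0.75.
Left endpoints: 3, 3.75, 4, 5, 5.25.
v(3) = 1.2, v(3.75) = 24/23, v(4) = 1, v(5) = 6/7, v(5.25) = 24/29.
Sum = Σ Δx_i · v(x_i).
Sum ≈ 2.99584.

2.99584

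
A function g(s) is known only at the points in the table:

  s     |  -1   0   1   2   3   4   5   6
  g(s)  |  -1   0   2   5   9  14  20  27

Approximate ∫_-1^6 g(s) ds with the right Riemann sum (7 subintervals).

Δs = 1.
Sum = 1·[0 + 2 + 5 + 9 + 14 + 20 + 27] = 77.

77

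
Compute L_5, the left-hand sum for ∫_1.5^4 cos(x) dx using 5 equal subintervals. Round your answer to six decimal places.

Δx = (4 − 1.5)/5 = 0.5.
Left endpoints: 1.5, 2, 2.5, 3, 3.5.
f(1.5) ≈ 0.070737, f(2) ≈ -0.416147, f(2.5) ≈ -0.801144, f(3) ≈ -0.989992, f(3.5) ≈ -0.936457.
Sum = Δx · [f(1.5) + f(2) + f(2.5) + f(3) + f(3.5)].
Sum ≈ -1.536501.

-1.536501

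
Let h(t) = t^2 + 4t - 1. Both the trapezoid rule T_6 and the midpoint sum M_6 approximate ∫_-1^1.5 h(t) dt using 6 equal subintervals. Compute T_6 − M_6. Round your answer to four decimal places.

0.1085

T_6 ≈ 1.530671.
M_6 ≈ 1.422164.
T_6 − M_6 ≈ 0.1085.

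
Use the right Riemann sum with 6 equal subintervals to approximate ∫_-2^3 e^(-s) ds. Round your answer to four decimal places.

Δs = (3 − (-2))/6 = 5/6.
Right endpoints: -7/6, -1/3, 0.5, 4/3, 13/6, 3.
f(-7/6) ≈ 3.2113, f(-1/3) ≈ 1.3956, f(0.5) ≈ 0.6065, f(4/3) ≈ 0.2636, f(13/6) ≈ 0.1146, f(3) ≈ 0.0498.
Sum = Δs · [f(-7/6) + f(-1/3) + f(0.5) + ...].
Sum ≈ 4.7011.

4.7011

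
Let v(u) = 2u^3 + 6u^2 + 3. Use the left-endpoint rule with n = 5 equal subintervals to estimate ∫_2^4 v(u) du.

Δu = (4 − 2)/5 = 0.4.
Left endpoints: 2, 2.4, 2.8, 3.2, 3.6.
v(2) = 43, v(2.4) = 65.208, v(2.8) = 93.944, v(3.2) = 129.976, v(3.6) = 174.072.
Sum = Δu · [v(2) + v(2.4) + v(2.8) + v(3.2) + v(3.6)].
Sum = 202.48.

202.48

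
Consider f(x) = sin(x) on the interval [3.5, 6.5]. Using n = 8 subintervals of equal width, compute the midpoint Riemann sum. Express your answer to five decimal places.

Δx = (6.5 − 3.5)/8 = 0.375.
Midpoints: 3.6875, 4.0625, 4.4375, 4.8125, 5.1875, 5.5625, 5.9375, 6.3125.
f(3.6875) ≈ -0.51919, f(4.0625) ≈ -0.79615, f(4.4375) ≈ -0.96246, f(4.8125) ≈ -0.99499, f(5.1875) ≈ -0.88924, f(5.5625) ≈ -0.65990, f(5.9375) ≈ -0.33884, f(6.3125) ≈ 0.02931.
Sum = Δx · [f(3.6875) + f(4.0625) + f(4.4375) + ...].
Sum ≈ -1.92430.

-1.92430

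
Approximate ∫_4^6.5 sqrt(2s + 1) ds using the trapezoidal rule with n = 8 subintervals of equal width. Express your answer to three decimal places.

8.461

Δs = (6.5 − 4)/8 = 0.3125.
f(4) ≈ 3.000, f(4.3125) ≈ 3.102, f(4.625) ≈ 3.202, f(4.9375) ≈ 3.298, f(5.25) ≈ 3.391, f(5.5625) ≈ 3.482, f(5.875) ≈ 3.571, f(6.1875) ≈ 3.657, f(6.5) ≈ 3.742.
T_8 = (Δs/2)·[f(s_0) + 2f(s_1) + ... + 2f(s_{7}) + f(s_8)].
Sum ≈ 8.461.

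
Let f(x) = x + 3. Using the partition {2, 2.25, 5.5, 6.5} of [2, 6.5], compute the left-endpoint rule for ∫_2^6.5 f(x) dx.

Subinterval widths: 0.25, 3.25, 1.
Left endpoints: 2, 2.25, 5.5.
f(2) = 5, f(2.25) = 5.25, f(5.5) = 8.5.
Sum = Σ Δx_i · f(x_i).
Sum = 26.8125.

26.8125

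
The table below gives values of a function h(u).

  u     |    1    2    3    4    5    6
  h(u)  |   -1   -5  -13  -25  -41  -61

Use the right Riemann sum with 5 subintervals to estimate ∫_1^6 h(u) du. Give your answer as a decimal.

-145

Δu = 1.
Sum = 1·[(-5) + (-13) + (-25) + (-41) + (-61)] = -145.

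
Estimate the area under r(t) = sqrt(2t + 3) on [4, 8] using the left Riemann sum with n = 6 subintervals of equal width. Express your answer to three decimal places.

15.095

Δt = (8 − 4)/6 = 2/3.
Left endpoints: 4, 14/3, 16/3, 6, 20/3, 22/3.
r(4) ≈ 3.317, r(14/3) ≈ 3.512, r(16/3) ≈ 3.697, r(6) ≈ 3.873, r(20/3) ≈ 4.041, r(22/3) ≈ 4.203.
Sum = Δt · [r(4) + r(14/3) + r(16/3) + ...].
Sum ≈ 15.095.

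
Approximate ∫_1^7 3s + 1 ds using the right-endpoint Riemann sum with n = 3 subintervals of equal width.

96

Δs = (7 − 1)/3 = 2.
Right endpoints: 3, 5, 7.
f(3) = 10, f(5) = 16, f(7) = 22.
Sum = Δs · [f(3) + f(5) + f(7)].
Sum = 96.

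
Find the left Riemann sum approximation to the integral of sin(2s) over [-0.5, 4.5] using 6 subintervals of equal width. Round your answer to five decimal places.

0.02707

Δs = (4.5 − (-0.5))/6 = 5/6.
Left endpoints: -0.5, 1/3, 7/6, 2, 17/6, 11/3.
f(-0.5) ≈ -0.84147, f(1/3) ≈ 0.61837, f(7/6) ≈ 0.72309, f(2) ≈ -0.75680, f(17/6) ≈ -0.57820, f(11/3) ≈ 0.86750.
Sum = Δs · [f(-0.5) + f(1/3) + f(7/6) + ...].
Sum ≈ 0.02707.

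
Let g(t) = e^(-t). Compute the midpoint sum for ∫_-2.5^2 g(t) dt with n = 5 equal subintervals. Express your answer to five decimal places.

Δt = (2 − (-2.5))/5 = 0.9.
Midpoints: -2.05, -1.15, -0.25, 0.65, 1.55.
g(-2.05) ≈ 7.76790, g(-1.15) ≈ 3.15819, g(-0.25) ≈ 1.28403, g(0.65) ≈ 0.52205, g(1.55) ≈ 0.21225.
Sum = Δt · [g(-2.05) + g(-1.15) + g(-0.25) + g(0.65) + g(1.55)].
Sum ≈ 11.64997.

11.64997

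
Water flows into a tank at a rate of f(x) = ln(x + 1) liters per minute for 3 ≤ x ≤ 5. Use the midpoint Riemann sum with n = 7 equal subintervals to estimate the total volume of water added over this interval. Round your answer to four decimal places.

3.2057

Δx = (5 − 3)/7 = 2/7.
Midpoints: 22/7, 24/7, 26/7, 4, 30/7, 32/7, 34/7.
f(22/7) ≈ 1.4214, f(24/7) ≈ 1.4881, f(26/7) ≈ 1.5506, f(4) ≈ 1.6094, f(30/7) ≈ 1.6650, f(32/7) ≈ 1.7177, f(34/7) ≈ 1.7677.
Sum = Δx · [f(22/7) + f(24/7) + f(26/7) + ...].
Sum ≈ 3.2057.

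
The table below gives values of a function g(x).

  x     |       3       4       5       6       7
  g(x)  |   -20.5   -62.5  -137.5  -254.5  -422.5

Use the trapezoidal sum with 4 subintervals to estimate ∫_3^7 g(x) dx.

-676

Δx = 1.
T_4 = (1/2)·[(-20.5) + 2·(-62.5) + 2·(-137.5) + 2·(-254.5) + (-422.5)] = -676.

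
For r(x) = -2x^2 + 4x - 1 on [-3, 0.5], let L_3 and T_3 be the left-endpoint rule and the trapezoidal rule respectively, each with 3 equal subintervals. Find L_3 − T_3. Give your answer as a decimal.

L_3 ≈ -59.046296.
T_3 ≈ -40.671296.
L_3 − T_3 = -18.375.

-18.375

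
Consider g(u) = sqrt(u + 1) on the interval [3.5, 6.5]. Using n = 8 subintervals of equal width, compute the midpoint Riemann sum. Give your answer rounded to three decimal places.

7.329

Δu = (6.5 − 3.5)/8 = 0.375.
Midpoints: 3.6875, 4.0625, 4.4375, 4.8125, 5.1875, 5.5625, 5.9375, 6.3125.
g(3.6875) ≈ 2.165, g(4.0625) ≈ 2.250, g(4.4375) ≈ 2.332, g(4.8125) ≈ 2.411, g(5.1875) ≈ 2.487, g(5.5625) ≈ 2.562, g(5.9375) ≈ 2.634, g(6.3125) ≈ 2.704.
Sum = Δu · [g(3.6875) + g(4.0625) + g(4.4375) + ...].
Sum ≈ 7.329.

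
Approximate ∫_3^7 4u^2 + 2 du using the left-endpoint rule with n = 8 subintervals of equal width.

Δu = (7 − 3)/8 = 0.5.
Left endpoints: 3, 3.5, 4, 4.5, 5, 5.5, 6, 6.5.
f(3) = 38, f(3.5) = 51, f(4) = 66, f(4.5) = 83, f(5) = 102, f(5.5) = 123, f(6) = 146, f(6.5) = 171.
Sum = Δu · [f(3) + f(3.5) + f(4) + ...].
Sum = 390.

390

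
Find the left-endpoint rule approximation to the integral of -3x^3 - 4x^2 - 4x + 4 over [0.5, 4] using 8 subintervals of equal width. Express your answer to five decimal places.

-238.56567

Δx = (4 − 0.5)/8 = 0.4375.
Left endpoints: 0.5, 0.9375, 1.375, 1.8125, 2.25, 2.6875, 3.125, 3.5625.
f(0.5) = 0.625, f(0.9375) = -23501/4096, f(1.375) = -8633/512, f(1.8125) = -140303/4096, f(2.25) = -59.421875, f(2.6875) = -384505/4096, f(3.125) = -71227/512, f(3.5625) = -805499/4096.
Sum = Δx · [f(0.5) + f(0.9375) + f(1.375) + ...].
Sum ≈ -238.56567.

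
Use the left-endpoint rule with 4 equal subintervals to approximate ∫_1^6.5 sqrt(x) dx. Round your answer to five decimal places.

Δx = (6.5 − 1)/4 = 1.375.
Left endpoints: 1, 2.375, 3.75, 5.125.
f(1) ≈ 1.00000, f(2.375) ≈ 1.54110, f(3.75) ≈ 1.93649, f(5.125) ≈ 2.26385.
Sum = Δx · [f(1) + f(2.375) + f(3.75) + f(5.125)].
Sum ≈ 9.26948.

9.26948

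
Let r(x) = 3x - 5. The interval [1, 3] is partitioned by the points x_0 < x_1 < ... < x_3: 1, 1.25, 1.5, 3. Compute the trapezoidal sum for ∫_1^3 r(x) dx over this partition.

Subinterval widths: 0.25, 0.25, 1.5.
r(1) = -2, r(1.25) = -1.25, r(1.5) = -0.5, r(3) = 4.
On each subinterval the trapezoid contributes (Δx_i/2)·[r(x_{i-1}) + r(x_i)].
Sum = 2.

2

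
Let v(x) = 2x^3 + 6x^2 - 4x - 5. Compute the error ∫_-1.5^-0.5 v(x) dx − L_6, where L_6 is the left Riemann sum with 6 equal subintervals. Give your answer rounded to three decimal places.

Exact integral: ∫_-1.5^-0.5 v(x) dx = 3.
L_6 ≈ 3.79167.
Error ≈ 3 − 3.79167 ≈ -0.792.

-0.792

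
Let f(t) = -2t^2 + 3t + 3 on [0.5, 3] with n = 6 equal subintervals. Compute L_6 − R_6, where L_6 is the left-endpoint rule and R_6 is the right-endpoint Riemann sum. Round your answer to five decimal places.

L_6 ≈ 4.6469907.
R_6 ≈ 0.4803241.
L_6 − R_6 ≈ 4.16667.

4.16667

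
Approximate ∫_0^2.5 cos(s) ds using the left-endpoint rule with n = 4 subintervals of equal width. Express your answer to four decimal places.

1.1417

Δs = (2.5 − 0)/4 = 0.625.
Left endpoints: 0, 0.625, 1.25, 1.875.
f(0) ≈ 1.0000, f(0.625) ≈ 0.8110, f(1.25) ≈ 0.3153, f(1.875) ≈ -0.2995.
Sum = Δs · [f(0) + f(0.625) + f(1.25) + f(1.875)].
Sum ≈ 1.1417.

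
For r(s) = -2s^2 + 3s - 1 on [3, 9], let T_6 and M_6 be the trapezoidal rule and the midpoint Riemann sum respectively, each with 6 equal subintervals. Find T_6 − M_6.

T_6 = -368.
M_6 = -365.
T_6 − M_6 = -3.

-3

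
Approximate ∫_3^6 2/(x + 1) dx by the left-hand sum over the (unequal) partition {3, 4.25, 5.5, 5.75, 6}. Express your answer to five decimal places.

1.25219

Subinterval widths: 1.25, 1.25, 0.25, 0.25.
Left endpoints: 3, 4.25, 5.5, 5.75.
f(3) = 0.5, f(4.25) = 8/21, f(5.5) = 4/13, f(5.75) = 8/27.
Sum = Σ Δx_i · f(x_i).
Sum ≈ 1.25219.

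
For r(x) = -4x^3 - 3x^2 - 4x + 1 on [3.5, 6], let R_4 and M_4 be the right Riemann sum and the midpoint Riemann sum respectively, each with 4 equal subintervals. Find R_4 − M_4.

-256.4453125

R_4 = -1615.625.
M_4 = -1359.1796875.
R_4 − M_4 = -256.4453125.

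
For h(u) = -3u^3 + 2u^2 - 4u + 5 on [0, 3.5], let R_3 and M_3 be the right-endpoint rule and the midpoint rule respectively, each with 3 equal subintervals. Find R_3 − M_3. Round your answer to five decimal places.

-85.28212

R_3 ≈ -170.7870370.
M_3 ≈ -85.5049190.
R_3 − M_3 ≈ -85.28212.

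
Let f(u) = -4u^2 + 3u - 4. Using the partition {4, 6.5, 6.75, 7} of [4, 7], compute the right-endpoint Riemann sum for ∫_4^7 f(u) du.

Subinterval widths: 2.5, 0.25, 0.25.
Right endpoints: 6.5, 6.75, 7.
f(6.5) = -153.5, f(6.75) = -166, f(7) = -179.
Sum = Σ Δu_i · f(u_i).
Sum = -470.

-470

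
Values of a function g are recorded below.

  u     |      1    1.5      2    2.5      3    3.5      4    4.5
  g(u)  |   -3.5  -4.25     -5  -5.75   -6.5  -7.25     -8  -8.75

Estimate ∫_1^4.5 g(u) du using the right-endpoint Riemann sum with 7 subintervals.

-22.75

Δu = 0.5.
Sum = 0.5·[(-4.25) + (-5) + (-5.75) + (-6.5) + (-7.25) + (-8) + (-8.75)] = -22.75.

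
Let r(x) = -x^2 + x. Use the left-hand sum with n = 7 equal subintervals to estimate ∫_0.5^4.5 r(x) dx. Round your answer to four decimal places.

Δx = (4.5 − 0.5)/7 = 4/7.
Left endpoints: 0.5, 15/14, 23/14, 31/14, 39/14, 47/14, 55/14.
r(0.5) = 0.25, r(15/14) = -15/196, r(23/14) = -207/196, r(31/14) = -527/196, r(39/14) = -975/196, r(47/14) = -1551/196, r(55/14) = -2255/196.
Sum = Δx · [r(0.5) + r(15/14) + r(23/14) + ...].
Sum ≈ -15.9796.

-15.9796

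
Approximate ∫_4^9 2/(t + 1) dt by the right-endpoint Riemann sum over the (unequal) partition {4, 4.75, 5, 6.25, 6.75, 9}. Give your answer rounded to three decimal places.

1.268

Subinterval widths: 0.75, 0.25, 1.25, 0.5, 2.25.
Right endpoints: 4.75, 5, 6.25, 6.75, 9.
f(4.75) = 8/23, f(5) = 1/3, f(6.25) = 8/29, f(6.75) = 8/31, f(9) = 0.2.
Sum = Σ Δt_i · f(t_i).
Sum ≈ 1.268.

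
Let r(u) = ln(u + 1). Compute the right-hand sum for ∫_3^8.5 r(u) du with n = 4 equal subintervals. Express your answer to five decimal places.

10.91412

Δu = (8.5 − 3)/4 = 1.375.
Right endpoints: 4.375, 5.75, 7.125, 8.5.
r(4.375) ≈ 1.68176, r(5.75) ≈ 1.90954, r(7.125) ≈ 2.09495, r(8.5) ≈ 2.25129.
Sum = Δu · [r(4.375) + r(5.75) + r(7.125) + r(8.5)].
Sum ≈ 10.91412.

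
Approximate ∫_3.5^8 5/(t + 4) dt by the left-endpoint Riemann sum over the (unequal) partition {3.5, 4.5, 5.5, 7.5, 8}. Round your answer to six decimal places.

Subinterval widths: 1, 1, 2, 0.5.
Left endpoints: 3.5, 4.5, 5.5, 7.5.
f(3.5) = 2/3, f(4.5) = 10/17, f(5.5) = 10/19, f(7.5) = 10/23.
Sum = Σ Δt_i · f(t_i).
Sum ≈ 2.524925.

2.524925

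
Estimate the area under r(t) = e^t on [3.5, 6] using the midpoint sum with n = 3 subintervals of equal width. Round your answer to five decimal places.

Δt = (6 − 3.5)/3 = 5/6.
Midpoints: 47/12, 4.75, 67/12.
r(47/12) ≈ 50.23272, r(4.75) ≈ 115.58428, r(67/12) ≈ 265.95665.
Sum = Δt · [r(47/12) + r(4.75) + r(67/12)].
Sum ≈ 359.81138.

359.81138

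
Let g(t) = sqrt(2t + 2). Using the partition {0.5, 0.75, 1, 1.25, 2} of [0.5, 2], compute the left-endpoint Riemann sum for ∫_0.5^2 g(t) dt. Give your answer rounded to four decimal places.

2.9917

Subinterval widths: 0.25, 0.25, 0.25, 0.75.
Left endpoints: 0.5, 0.75, 1, 1.25.
g(0.5) ≈ 1.7321, g(0.75) ≈ 1.8708, g(1) ≈ 2.0000, g(1.25) ≈ 2.1213.
Sum = Σ Δt_i · g(t_i).
Sum ≈ 2.9917.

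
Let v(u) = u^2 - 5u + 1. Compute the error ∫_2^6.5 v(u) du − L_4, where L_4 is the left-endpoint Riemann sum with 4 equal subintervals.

7.91015625

Exact integral: ∫_2^6.5 v(u) du = -2.25.
L_4 = -10.16015625.
Error = -2.25 − (-10.16015625) = 7.91015625.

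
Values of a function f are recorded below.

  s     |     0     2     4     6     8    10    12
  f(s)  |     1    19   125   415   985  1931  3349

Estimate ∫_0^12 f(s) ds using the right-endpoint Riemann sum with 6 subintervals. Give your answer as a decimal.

13648

Δs = 2.
Sum = 2·[19 + 125 + 415 + 985 + 1931 + 3349] = 13648.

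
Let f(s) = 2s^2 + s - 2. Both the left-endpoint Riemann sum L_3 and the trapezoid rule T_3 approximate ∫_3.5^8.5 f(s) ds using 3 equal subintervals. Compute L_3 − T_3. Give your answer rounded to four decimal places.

-104.1667

L_3 ≈ 301.296296.
T_3 ≈ 405.462963.
L_3 − T_3 ≈ -104.1667.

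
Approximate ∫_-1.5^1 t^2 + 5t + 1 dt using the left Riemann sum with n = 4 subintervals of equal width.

Δt = (1 − (-1.5))/4 = 0.625.
Left endpoints: -1.5, -0.875, -0.25, 0.375.
f(-1.5) = -4.25, f(-0.875) = -2.609375, f(-0.25) = -0.1875, f(0.375) = 3.015625.
Sum = Δt · [f(-1.5) + f(-0.875) + f(-0.25) + f(0.375)].
Sum = -2.51953125.

-2.51953125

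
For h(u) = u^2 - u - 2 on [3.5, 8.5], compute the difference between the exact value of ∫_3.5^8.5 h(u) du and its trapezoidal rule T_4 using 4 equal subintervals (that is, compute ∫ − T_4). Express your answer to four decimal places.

Exact integral: ∫_3.5^8.5 h(u) du ≈ 150.416667.
T_4 = 151.71875.
Error ≈ 150.416667 − 151.71875 ≈ -1.3021.

-1.3021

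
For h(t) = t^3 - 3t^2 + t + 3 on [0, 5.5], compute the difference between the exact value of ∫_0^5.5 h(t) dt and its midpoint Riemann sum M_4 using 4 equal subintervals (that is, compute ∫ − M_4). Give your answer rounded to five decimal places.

4.54932

Exact integral: ∫_0^5.5 h(t) dt = 94.015625.
M_4 ≈ 89.4663086.
Error ≈ 94.015625 − 89.4663086 ≈ 4.54932.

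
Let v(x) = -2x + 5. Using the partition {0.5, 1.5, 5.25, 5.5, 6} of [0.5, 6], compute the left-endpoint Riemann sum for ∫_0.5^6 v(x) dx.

7.125

Subinterval widths: 1, 3.75, 0.25, 0.5.
Left endpoints: 0.5, 1.5, 5.25, 5.5.
v(0.5) = 4, v(1.5) = 2, v(5.25) = -5.5, v(5.5) = -6.
Sum = Σ Δx_i · v(x_i).
Sum = 7.125.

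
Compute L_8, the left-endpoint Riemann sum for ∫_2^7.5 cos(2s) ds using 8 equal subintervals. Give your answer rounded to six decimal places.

Δs = (7.5 − 2)/8 = 0.6875.
Left endpoints: 2, 2.6875, 3.375, 4.0625, 4.75, 5.4375, 6.125, 6.8125.
f(2) ≈ -0.653644, f(2.6875) ≈ 0.615177, f(3.375) ≈ 0.893006, f(4.0625) ≈ -0.267713, f(4.75) ≈ -0.997172, f(5.4375) ≈ -0.120282, f(6.125) ≈ 0.950371, f(6.8125) ≈ 0.490067.
Sum = Δs · [f(2) + f(2.6875) + f(3.375) + ...].
Sum ≈ 0.625495.

0.625495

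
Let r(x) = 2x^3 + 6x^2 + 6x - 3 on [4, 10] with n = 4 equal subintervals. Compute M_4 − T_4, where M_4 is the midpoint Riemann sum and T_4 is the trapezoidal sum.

M_4 = 6924.
T_4 = 7086.
M_4 − T_4 = -162.

-162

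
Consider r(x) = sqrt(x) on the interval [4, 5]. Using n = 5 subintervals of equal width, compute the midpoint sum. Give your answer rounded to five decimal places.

2.12027

Δx = (5 − 4)/5 = 0.2.
Midpoints: 4.1, 4.3, 4.5, 4.7, 4.9.
r(4.1) ≈ 2.02485, r(4.3) ≈ 2.07364, r(4.5) ≈ 2.12132, r(4.7) ≈ 2.16795, r(4.9) ≈ 2.21359.
Sum = Δx · [r(4.1) + r(4.3) + r(4.5) + r(4.7) + r(4.9)].
Sum ≈ 2.12027.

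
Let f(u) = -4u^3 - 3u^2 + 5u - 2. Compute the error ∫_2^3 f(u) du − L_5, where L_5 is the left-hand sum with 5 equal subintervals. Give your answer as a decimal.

-8.38

Exact integral: ∫_2^3 f(u) du = -73.5.
L_5 = -65.12.
Error = -73.5 − (-65.12) = -8.38.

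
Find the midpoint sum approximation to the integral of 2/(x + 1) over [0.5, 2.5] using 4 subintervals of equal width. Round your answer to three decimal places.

Δx = (2.5 − 0.5)/4 = 0.5.
Midpoints: 0.75, 1.25, 1.75, 2.25.
f(0.75) = 8/7, f(1.25) = 8/9, f(1.75) = 8/11, f(2.25) = 8/13.
Sum = Δx · [f(0.75) + f(1.25) + f(1.75) + f(2.25)].
Sum ≈ 1.687.

1.687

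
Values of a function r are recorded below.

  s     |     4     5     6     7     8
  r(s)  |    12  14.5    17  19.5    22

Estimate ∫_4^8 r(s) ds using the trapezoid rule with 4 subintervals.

68

Δs = 1.
T_4 = (1/2)·[12 + 2·14.5 + 2·17 + 2·19.5 + 22] = 68.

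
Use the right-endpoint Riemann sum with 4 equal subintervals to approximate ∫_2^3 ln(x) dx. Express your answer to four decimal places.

0.9594

Δx = (3 − 2)/4 = 0.25.
Right endpoints: 2.25, 2.5, 2.75, 3.
f(2.25) ≈ 0.8109, f(2.5) ≈ 0.9163, f(2.75) ≈ 1.0116, f(3) ≈ 1.0986.
Sum = Δx · [f(2.25) + f(2.5) + f(2.75) + f(3)].
Sum ≈ 0.9594.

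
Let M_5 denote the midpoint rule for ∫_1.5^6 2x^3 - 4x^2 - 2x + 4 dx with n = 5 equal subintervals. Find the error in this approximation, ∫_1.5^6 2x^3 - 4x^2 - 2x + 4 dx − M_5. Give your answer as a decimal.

Exact integral: ∫_1.5^6 f(x) dx = 346.21875.
M_5 = 340.599375.
Error = 346.21875 − 340.599375 = 5.619375.

5.619375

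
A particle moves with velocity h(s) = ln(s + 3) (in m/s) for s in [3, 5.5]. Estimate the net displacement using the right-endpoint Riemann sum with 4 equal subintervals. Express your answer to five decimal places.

5.04726

Δs = (5.5 − 3)/4 = 0.625.
Right endpoints: 3.625, 4.25, 4.875, 5.5.
h(3.625) ≈ 1.89085, h(4.25) ≈ 1.98100, h(4.875) ≈ 2.06369, h(5.5) ≈ 2.14007.
Sum = Δs · [h(3.625) + h(4.25) + h(4.875) + h(5.5)].
Sum ≈ 5.04726.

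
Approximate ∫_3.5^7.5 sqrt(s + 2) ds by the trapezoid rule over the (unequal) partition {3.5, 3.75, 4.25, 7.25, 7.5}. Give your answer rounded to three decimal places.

Subinterval widths: 0.25, 0.5, 3, 0.25.
f(3.5) ≈ 2.345, f(3.75) ≈ 2.398, f(4.25) ≈ 2.500, f(7.25) ≈ 3.041, f(7.5) ≈ 3.082.
On each subinterval the trapezoid contributes (Δs_i/2)·[f(s_{i-1}) + f(s_i)].
Sum ≈ 10.895.

10.895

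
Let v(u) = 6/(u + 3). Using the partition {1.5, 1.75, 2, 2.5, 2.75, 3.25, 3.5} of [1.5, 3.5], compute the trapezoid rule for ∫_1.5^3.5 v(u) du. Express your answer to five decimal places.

Subinterval widths: 0.25, 0.25, 0.5, 0.25, 0.5, 0.25.
v(1.5) = 4/3, v(1.75) = 24/19, v(2) = 1.2, v(2.5) = 12/11, v(2.75) = 24/23, v(3.25) = 0.96, v(3.5) = 12/13.
On each subinterval the trapezoid contributes (Δu_i/2)·[v(u_{i-1}) + v(u_i)].
Sum ≈ 2.20824.

2.20824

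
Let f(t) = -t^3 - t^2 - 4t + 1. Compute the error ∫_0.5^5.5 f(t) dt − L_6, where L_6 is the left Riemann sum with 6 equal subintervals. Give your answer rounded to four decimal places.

Exact integral: ∫_0.5^5.5 f(t) dt ≈ -339.166667.
L_6 ≈ -254.849537.
Error ≈ -339.166667 − (-254.849537) ≈ -84.3171.

-84.3171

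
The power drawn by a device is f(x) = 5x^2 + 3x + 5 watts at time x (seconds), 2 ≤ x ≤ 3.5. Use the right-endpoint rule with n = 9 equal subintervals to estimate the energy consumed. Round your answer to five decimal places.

81.84722

Δx = (3.5 − 2)/9 = 1/6.
Right endpoints: 13/6, 7/3, 2.5, 8/3, 17/6, 3, 19/6, 10/3, 3.5.
f(13/6) = 1259/36, f(7/3) = 353/9, f(2.5) = 43.75, f(8/3) = 437/9, f(17/6) = 1931/36, f(3) = 59, f(19/6) = 2327/36, f(10/3) = 635/9, f(3.5) = 76.75.
Sum = Δx · [f(13/6) + f(7/3) + f(2.5) + ...].
Sum ≈ 81.84722.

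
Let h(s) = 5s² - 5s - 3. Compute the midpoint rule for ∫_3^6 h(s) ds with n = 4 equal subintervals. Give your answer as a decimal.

Δs = (6 − 3)/4 = 0.75.
Midpoints: 3.375, 4.125, 4.875, 5.625.
h(3.375) = 37.078125, h(4.125) = 61.453125, h(4.875) = 91.453125, h(5.625) = 127.078125.
Sum = Δs · [h(3.375) + h(4.125) + h(4.875) + h(5.625)].
Sum = 237.796875.

237.796875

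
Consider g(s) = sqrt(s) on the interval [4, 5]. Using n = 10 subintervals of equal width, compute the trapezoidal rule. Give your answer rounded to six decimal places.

2.120205

Δs = (5 − 4)/10 = 0.1.
g(4) ≈ 2.000000, g(4.1) ≈ 2.024846, g(4.2) ≈ 2.049390, g(4.3) ≈ 2.073644, g(4.4) ≈ 2.097618, g(4.5) ≈ 2.121320, g(4.6) ≈ 2.144761, g(4.7) ≈ 2.167948, g(4.8) ≈ 2.190890, g(4.9) ≈ 2.213594, g(5) ≈ 2.236068.
T_10 = (Δs/2)·[g(s_0) + 2g(s_1) + ... + 2g(s_{9}) + g(s_10)].
Sum ≈ 2.120205.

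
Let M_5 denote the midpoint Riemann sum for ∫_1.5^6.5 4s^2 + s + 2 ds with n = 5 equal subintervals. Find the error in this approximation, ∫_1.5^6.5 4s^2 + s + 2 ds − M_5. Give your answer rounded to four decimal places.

Exact integral: ∫_1.5^6.5 f(s) ds ≈ 391.666667.
M_5 = 390.
Error ≈ 391.666667 − 390 ≈ 1.6667.

1.6667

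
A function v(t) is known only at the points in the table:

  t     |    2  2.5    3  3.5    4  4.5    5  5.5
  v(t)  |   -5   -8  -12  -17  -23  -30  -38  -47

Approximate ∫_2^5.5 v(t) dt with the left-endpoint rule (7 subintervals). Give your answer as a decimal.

Δt = 0.5.
Sum = 0.5·[(-5) + (-8) + (-12) + (-17) + (-23) + (-30) + (-38)] = -66.5.

-66.5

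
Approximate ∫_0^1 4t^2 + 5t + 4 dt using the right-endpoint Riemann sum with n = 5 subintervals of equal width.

8.76

Δt = (1 − 0)/5 = 0.2.
Right endpoints: 0.2, 0.4, 0.6, 0.8, 1.
f(0.2) = 5.16, f(0.4) = 6.64, f(0.6) = 8.44, f(0.8) = 10.56, f(1) = 13.
Sum = Δt · [f(0.2) + f(0.4) + f(0.6) + f(0.8) + f(1)].
Sum = 8.76.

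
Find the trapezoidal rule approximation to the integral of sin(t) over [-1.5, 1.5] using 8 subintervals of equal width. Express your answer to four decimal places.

Δt = (1.5 − (-1.5))/8 = 0.375.
f(-1.5) ≈ -0.9975, f(-1.125) ≈ -0.9023, f(-0.75) ≈ -0.6816, f(-0.375) ≈ -0.3663, f(0) ≈ 0.0000, f(0.375) ≈ 0.3663, f(0.75) ≈ 0.6816, f(1.125) ≈ 0.9023, f(1.5) ≈ 0.9975.
T_8 = (Δt/2)·[f(t_0) + 2f(t_1) + ... + 2f(t_{7}) + f(t_8)].
Sum ≈ 0.0000.

0.0000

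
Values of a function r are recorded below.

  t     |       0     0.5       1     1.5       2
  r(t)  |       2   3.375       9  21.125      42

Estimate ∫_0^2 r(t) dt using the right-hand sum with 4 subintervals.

Δt = 0.5.
Sum = 0.5·[3.375 + 9 + 21.125 + 42] = 37.75.

37.75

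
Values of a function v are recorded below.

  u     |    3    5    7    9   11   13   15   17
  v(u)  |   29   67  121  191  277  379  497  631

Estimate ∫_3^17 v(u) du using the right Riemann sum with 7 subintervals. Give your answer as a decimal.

Δu = 2.
Sum = 2·[67 + 121 + 191 + 277 + 379 + 497 + 631] = 4326.

4326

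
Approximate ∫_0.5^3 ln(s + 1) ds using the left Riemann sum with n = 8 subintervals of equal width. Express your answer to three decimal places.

Δs = (3 − 0.5)/8 = 0.3125.
Left endpoints: 0.5, 0.8125, 1.125, 1.4375, 1.75, 2.0625, 2.375, 2.6875.
f(0.5) ≈ 0.405, f(0.8125) ≈ 0.595, f(1.125) ≈ 0.754, f(1.4375) ≈ 0.891, f(1.75) ≈ 1.012, f(2.0625) ≈ 1.119, f(2.375) ≈ 1.216, f(2.6875) ≈ 1.305.
Sum = Δs · [f(0.5) + f(0.8125) + f(1.125) + ...].
Sum ≈ 2.280.

2.280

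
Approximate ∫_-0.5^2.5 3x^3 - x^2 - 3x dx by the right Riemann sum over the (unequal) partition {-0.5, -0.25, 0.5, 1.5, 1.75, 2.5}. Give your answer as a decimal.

Subinterval widths: 0.25, 0.75, 1, 0.25, 0.75.
Right endpoints: -0.25, 0.5, 1.5, 1.75, 2.5.
f(-0.25) = 0.640625, f(0.5) = -1.375, f(1.5) = 3.375, f(1.75) = 7.765625, f(2.5) = 33.125.
Sum = Σ Δx_i · f(x_i).
Sum = 29.2890625.

29.2890625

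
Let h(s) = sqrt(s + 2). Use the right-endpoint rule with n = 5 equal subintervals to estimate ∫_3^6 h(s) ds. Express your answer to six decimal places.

Δs = (6 − 3)/5 = 0.6.
Right endpoints: 3.6, 4.2, 4.8, 5.4, 6.
h(3.6) ≈ 2.366432, h(4.2) ≈ 2.489980, h(4.8) ≈ 2.607681, h(5.4) ≈ 2.720294, h(6) ≈ 2.828427.
Sum = Δs · [h(3.6) + h(4.2) + h(4.8) + h(5.4) + h(6)].
Sum ≈ 7.807688.

7.807688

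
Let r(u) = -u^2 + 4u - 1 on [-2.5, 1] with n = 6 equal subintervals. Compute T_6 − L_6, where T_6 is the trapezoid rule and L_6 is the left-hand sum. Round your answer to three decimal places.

5.615

T_6 ≈ -19.74016.
L_6 ≈ -25.35475.
T_6 − L_6 ≈ 5.615.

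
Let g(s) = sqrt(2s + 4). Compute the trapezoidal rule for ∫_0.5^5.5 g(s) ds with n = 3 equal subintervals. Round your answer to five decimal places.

15.59488

Δs = (5.5 − 0.5)/3 = 5/3.
g(0.5) ≈ 2.23607, g(13/6) ≈ 2.88675, g(23/6) ≈ 3.41565, g(5.5) ≈ 3.87298.
T_3 = (Δs/2)·[g(s_0) + 2g(s_1) + 2g(s_2) + g(s_3)].
Sum ≈ 15.59488.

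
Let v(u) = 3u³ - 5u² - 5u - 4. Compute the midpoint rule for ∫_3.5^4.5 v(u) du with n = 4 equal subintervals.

90.421875

Δu = (4.5 − 3.5)/4 = 0.25.
Midpoints: 3.625, 3.875, 4.125, 4.375.
v(3.625) = 28199/512, v(3.875) = 38965/512, v(4.125) = 51643/512, v(4.375) = 66377/512.
Sum = Δu · [v(3.625) + v(3.875) + v(4.125) + v(4.375)].
Sum = 90.421875.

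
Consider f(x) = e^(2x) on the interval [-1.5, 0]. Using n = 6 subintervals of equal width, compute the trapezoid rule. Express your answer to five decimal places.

0.48496

Δx = (0 − (-1.5))/6 = 0.25.
f(-1.5) ≈ 0.04979, f(-1.25) ≈ 0.08208, f(-1) ≈ 0.13534, f(-0.75) ≈ 0.22313, f(-0.5) ≈ 0.36788, f(-0.25) ≈ 0.60653, f(0) ≈ 1.00000.
T_6 = (Δx/2)·[f(x_0) + 2f(x_1) + ... + 2f(x_{5}) + f(x_6)].
Sum ≈ 0.48496.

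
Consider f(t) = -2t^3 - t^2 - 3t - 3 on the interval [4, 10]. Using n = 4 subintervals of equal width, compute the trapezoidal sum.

-5424.75

Δt = (10 − 4)/4 = 1.5.
f(4) = -159, f(5.5) = -382.5, f(7) = -759, f(8.5) = -1329, f(10) = -2133.
T_4 = (Δt/2)·[f(t_0) + 2f(t_1) + 2f(t_2) + 2f(t_3) + f(t_4)].
Sum = -5424.75.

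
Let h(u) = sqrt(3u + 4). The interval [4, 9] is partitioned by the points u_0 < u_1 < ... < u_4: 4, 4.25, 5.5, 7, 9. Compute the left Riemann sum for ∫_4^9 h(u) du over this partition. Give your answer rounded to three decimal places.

Subinterval widths: 0.25, 1.25, 1.5, 2.
Left endpoints: 4, 4.25, 5.5, 7.
h(4) ≈ 4.000, h(4.25) ≈ 4.093, h(5.5) ≈ 4.528, h(7) ≈ 5.000.
Sum = Σ Δu_i · h(u_i).
Sum ≈ 22.907.

22.907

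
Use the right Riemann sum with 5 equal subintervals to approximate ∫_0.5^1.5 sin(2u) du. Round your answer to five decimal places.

Δu = (1.5 − 0.5)/5 = 0.2.
Right endpoints: 0.7, 0.9, 1.1, 1.3, 1.5.
f(0.7) ≈ 0.98545, f(0.9) ≈ 0.97385, f(1.1) ≈ 0.80850, f(1.3) ≈ 0.51550, f(1.5) ≈ 0.14112.
Sum = Δu · [f(0.7) + f(0.9) + f(1.1) + f(1.3) + f(1.5)].
Sum ≈ 0.68488.

0.68488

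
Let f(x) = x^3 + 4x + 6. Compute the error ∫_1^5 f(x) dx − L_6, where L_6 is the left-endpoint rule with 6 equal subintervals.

44

Exact integral: ∫_1^5 f(x) dx = 228.
L_6 = 184.
Error = 228 − 184 = 44.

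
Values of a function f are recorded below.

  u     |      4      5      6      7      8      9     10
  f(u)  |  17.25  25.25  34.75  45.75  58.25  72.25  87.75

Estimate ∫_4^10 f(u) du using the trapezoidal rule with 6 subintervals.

Δu = 1.
T_6 = (1/2)·[17.25 + 2·25.25 + 2·34.75 + 2·45.75 + 2·58.25 + 2·72.25 + 87.75] = 288.75.

288.75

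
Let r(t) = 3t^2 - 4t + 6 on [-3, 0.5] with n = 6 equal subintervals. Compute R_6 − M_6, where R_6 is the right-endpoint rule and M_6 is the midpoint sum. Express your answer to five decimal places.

-10.84635

R_6 ≈ 54.4809028.
M_6 ≈ 65.3272569.
R_6 − M_6 ≈ -10.84635.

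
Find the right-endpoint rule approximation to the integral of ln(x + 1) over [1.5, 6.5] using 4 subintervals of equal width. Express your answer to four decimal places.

8.4733

Δx = (6.5 − 1.5)/4 = 1.25.
Right endpoints: 2.75, 4, 5.25, 6.5.
f(2.75) ≈ 1.3218, f(4) ≈ 1.6094, f(5.25) ≈ 1.8326, f(6.5) ≈ 2.0149.
Sum = Δx · [f(2.75) + f(4) + f(5.25) + f(6.5)].
Sum ≈ 8.4733.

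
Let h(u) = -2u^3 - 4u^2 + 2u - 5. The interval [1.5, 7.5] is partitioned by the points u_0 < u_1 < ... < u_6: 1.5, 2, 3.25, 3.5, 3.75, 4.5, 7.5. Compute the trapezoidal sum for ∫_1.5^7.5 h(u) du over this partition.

Subinterval widths: 0.5, 1.25, 0.25, 0.25, 0.75, 3.
h(1.5) = -17.75, h(2) = -33, h(3.25) = -109.40625, h(3.5) = -132.75, h(3.75) = -159.21875, h(4.5) = -259.25, h(7.5) = -1058.75.
On each subinterval the trapezoid contributes (Δu_i/2)·[h(u_{i-1}) + h(u_i)].
Sum = -2302.3828125.

-2302.3828125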